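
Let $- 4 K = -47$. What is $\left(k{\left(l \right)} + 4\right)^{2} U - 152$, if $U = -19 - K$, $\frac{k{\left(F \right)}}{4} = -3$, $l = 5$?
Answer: $-2120$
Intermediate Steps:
$K = \frac{47}{4}$ ($K = \left(- \frac{1}{4}\right) \left(-47\right) = \frac{47}{4} \approx 11.75$)
$k{\left(F \right)} = -12$ ($k{\left(F \right)} = 4 \left(-3\right) = -12$)
$U = - \frac{123}{4}$ ($U = -19 - \frac{47}{4} = - \frac{123}{4} \approx -30.75$)
$\left(k{\left(l \right)} + 4\right)^{2} U - 152 = \left(-12 + 4\right)^{2} \left(- \frac{123}{4}\right) - 152 = \left(-8\right)^{2} \left(- \frac{123}{4}\right) - 152 = 64 \left(- \frac{123}{4}\right) - 152 = -1968 - 152 = -2120$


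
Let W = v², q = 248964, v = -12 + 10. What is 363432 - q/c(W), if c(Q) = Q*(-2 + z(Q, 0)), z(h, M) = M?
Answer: 789105/2 ≈ 3.9455e+5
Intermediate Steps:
v = -2
W = 4 (W = (-2)² = 4)
c(Q) = -2*Q (c(Q) = Q*(-2 + 0) = Q*(-2) = -2*Q)
363432 - q/c(W) = 363432 - 248964/((-2*4)) = 363432 - 248964/(-8) = 363432 - 248964*(-1)/8 = 363432 - 1*(-62241/2) = 363432 + 62241/2 = 789105/2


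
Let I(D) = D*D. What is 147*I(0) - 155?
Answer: -155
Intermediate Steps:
I(D) = D²
147*I(0) - 155 = 147*0² - 155 = 147*0 - 155 = 0 - 155 = -155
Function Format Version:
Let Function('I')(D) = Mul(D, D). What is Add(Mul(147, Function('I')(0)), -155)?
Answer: -155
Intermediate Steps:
Function('I')(D) = Pow(D, 2)
Add(Mul(147, Function('I')(0)), -155) = Add(Mul(147, Pow(0, 2)), -155) = Add(Mul(147, 0), -155) = Add(0, -155) = -155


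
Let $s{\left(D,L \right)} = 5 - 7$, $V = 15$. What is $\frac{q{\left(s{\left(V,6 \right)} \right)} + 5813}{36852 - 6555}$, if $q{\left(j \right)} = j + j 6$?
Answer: $\frac{1933}{10099} \approx 0.19141$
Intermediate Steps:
$s{\left(D,L \right)} = -2$ ($s{\left(D,L \right)} = 5 - 7 = -2$)
$q{\left(j \right)} = 7 j$ ($q{\left(j \right)} = j + 6 j = 7 j$)
$\frac{q{\left(s{\left(V,6 \right)} \right)} + 5813}{36852 - 6555} = \frac{7 \left(-2\right) + 5813}{36852 - 6555} = \frac{-14 + 5813}{30297} = 5799 \cdot \frac{1}{30297} = \frac{1933}{10099}$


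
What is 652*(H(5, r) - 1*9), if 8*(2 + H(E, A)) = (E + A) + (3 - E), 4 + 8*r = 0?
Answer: -27873/4 ≈ -6968.3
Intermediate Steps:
r = -1/2 (r = -1/2 + (1/8)*0 = -1/2 + 0 = -1/2 ≈ -0.50000)
H(E, A) = -13/8 + A/8 (H(E, A) = -2 + ((E + A) + (3 - E))/8 = -2 + ((A + E) + (3 - E))/8 = -2 + (3 + A)/8 = -2 + (3/8 + A/8) = -13/8 + A/8)
652*(H(5, r) - 1*9) = 652*((-13/8 + (1/8)*(-1/2)) - 1*9) = 652*((-13/8 - 1/16) - 9) = 652*(-27/16 - 9) = 652*(-171/16) = -27873/4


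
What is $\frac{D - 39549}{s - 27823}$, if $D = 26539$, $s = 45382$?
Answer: $- \frac{13010}{17559} \approx -0.74093$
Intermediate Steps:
$\frac{D - 39549}{s - 27823} = \frac{26539 - 39549}{45382 - 27823} = - \frac{13010}{17559}$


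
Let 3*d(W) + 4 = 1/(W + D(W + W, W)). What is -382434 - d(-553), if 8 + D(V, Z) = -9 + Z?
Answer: -1288415653/3369 ≈ -3.8243e+5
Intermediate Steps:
D(V, Z) = -17 + Z (D(V, Z) = -8 + (-9 + Z) = -17 + Z)
d(W) = -4/3 + 1/(3*(-17 + 2*W)) (d(W) = -4/3 + 1/(3*(W + (-17 + W))) = -4/3 + 1/(3*(-17 + 2*W)))
-382434 - d(-553) = -382434 - (69 - 8*(-553))/(3*(-17 + 2*(-553))) = -382434 - (69 + 4424)/(3*(-17 - 1106)) = -382434 - 4493/(3*(-1123)) = -382434 - (-1)*4493/(3*1123) = -382434 - 1*(-4493/3369) = -382434 + 4493/3369 = -1288415653/3369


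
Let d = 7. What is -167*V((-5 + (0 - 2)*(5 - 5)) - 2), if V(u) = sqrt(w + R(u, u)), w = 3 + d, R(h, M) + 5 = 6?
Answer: -167*sqrt(11) ≈ -553.88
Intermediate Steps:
R(h, M) = 1 (R(h, M) = -5 + 6 = 1)
w = 10 (w = 3 + 7 = 10)
V(u) = sqrt(11) (V(u) = sqrt(10 + 1) = sqrt(11))
-167*V((-5 + (0 - 2)*(5 - 5)) - 2) = -167*sqrt(11)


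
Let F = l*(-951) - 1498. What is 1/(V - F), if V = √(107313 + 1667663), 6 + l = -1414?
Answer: -674461/909794393554 - 14*√566/454897196777 ≈ -7.4207e-7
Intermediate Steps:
l = -1420 (l = -6 - 1414 = -1420)
V = 56*√566 (V = √1774976 = 56*√566 ≈ 1332.3)
F = 1348922 (F = -1420*(-951) - 1498 = 1350420 - 1498 = 1348922)
1/(V - F) = 1/(56*√566 - 1*1348922) = 1/(56*√566 - 1348922) = 1/(-1348922 + 56*√566)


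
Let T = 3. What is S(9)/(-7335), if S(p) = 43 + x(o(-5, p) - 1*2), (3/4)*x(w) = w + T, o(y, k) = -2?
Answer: -25/4401 ≈ -0.0056805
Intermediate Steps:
x(w) = 4 + 4*w/3 (x(w) = 4*(w + 3)/3 = 4*(3 + w)/3 = 4 + 4*w/3)
S(p) = 125/3 (S(p) = 43 + (4 + 4*(-2 - 1*2)/3) = 43 + (4 + 4*(-2 - 2)/3) = 43 + (4 + (4/3)*(-4)) = 43 + (4 - 16/3) = 43 - 4/3 = 125/3)
S(9)/(-7335) = (125/3)/(-7335) = (125/3)*(-1/7335) = -25/4401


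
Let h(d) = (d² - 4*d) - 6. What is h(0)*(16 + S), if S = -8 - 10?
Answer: 12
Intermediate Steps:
h(d) = -6 + d² - 4*d
S = -18
h(0)*(16 + S) = (-6 + 0² - 4*0)*(16 - 18) = (-6 + 0 + 0)*(-2) = -6*(-2) = 12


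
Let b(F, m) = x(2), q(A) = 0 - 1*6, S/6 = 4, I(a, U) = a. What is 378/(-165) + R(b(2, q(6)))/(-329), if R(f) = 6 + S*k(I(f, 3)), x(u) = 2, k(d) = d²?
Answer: -47064/18095 ≈ -2.6009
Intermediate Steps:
S = 24 (S = 6*4 = 24)
q(A) = -6 (q(A) = 0 - 6 = -6)
b(F, m) = 2
R(f) = 6 + 24*f²
378/(-165) + R(b(2, q(6)))/(-329) = 378/(-165) + (6 + 24*2²)/(-329) = 378*(-1/165) + (6 + 24*4)*(-1/329) = -126/55 + (6 + 96)*(-1/329) = -126/55 + 102*(-1/329) = -126/55 - 102/329 = -47064/18095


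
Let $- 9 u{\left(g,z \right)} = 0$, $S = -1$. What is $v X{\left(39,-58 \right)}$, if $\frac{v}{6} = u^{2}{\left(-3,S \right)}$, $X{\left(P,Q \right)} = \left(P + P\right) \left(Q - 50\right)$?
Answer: $0$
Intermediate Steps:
$u{\left(g,z \right)} = 0$ ($u{\left(g,z \right)} = \left(- \frac{1}{9}\right) 0 = 0$)
$X{\left(P,Q \right)} = 2 P \left(-50 + Q\right)$
$v = 0$ ($v = 6 \cdot 0^{2} = 6 \cdot 0 = 0$)
$v X{\left(39,-58 \right)} = 0 \cdot 2 \cdot 39 \left(-50 - 58\right) = 0 \cdot 2 \cdot 39 \left(-108\right) = 0 \left(-8424\right) = 0$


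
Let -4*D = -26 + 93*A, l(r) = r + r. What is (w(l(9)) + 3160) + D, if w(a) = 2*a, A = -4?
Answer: 6591/2 ≈ 3295.5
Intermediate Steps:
l(r) = 2*r
D = 199/2 (D = -(-26 + 93*(-4))/4 = -(-26 - 372)/4 = -1/4*(-398) = 199/2 ≈ 99.500)
(w(l(9)) + 3160) + D = (2*(2*9) + 3160) + 199/2 = (2*18 + 3160) + 199/2 = (36 + 3160) + 199/2 = 3196 + 199/2 = 6591/2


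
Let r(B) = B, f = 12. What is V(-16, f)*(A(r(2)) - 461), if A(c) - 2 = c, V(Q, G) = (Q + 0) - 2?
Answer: 8226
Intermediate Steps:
V(Q, G) = -2 + Q (V(Q, G) = Q - 2 = -2 + Q)
A(c) = 2 + c
V(-16, f)*(A(r(2)) - 461) = (-2 - 16)*((2 + 2) - 461) = -18*(4 - 461) = -18*(-457) = 8226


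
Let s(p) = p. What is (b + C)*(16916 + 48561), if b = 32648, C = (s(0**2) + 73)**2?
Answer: 2486620029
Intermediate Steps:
C = 5329 (C = (0**2 + 73)**2 = (0 + 73)**2 = 73**2 = 5329)
(b + C)*(16916 + 48561) = (32648 + 5329)*(16916 + 48561) = 37977*65477 = 2486620029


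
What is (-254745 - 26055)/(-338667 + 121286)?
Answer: 280800/217381 ≈ 1.2917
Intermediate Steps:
(-254745 - 26055)/(-338667 + 121286) = -280800/(-217381) = -280800*(-1/217381) = 280800/217381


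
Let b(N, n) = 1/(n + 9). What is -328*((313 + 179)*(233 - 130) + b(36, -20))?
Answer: -182838680/11 ≈ -1.6622e+7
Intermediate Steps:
b(N, n) = 1/(9 + n)
-328*((313 + 179)*(233 - 130) + b(36, -20)) = -328*((313 + 179)*(233 - 130) + 1/(9 - 20)) = -328*(492*103 + 1/(-11)) = -328*(50676 - 1/11) = -328*557435/11 = -182838680/11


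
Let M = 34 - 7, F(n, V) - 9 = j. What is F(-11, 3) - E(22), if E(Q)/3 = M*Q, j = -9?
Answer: -1782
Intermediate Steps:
F(n, V) = 0 (F(n, V) = 9 - 9 = 0)
M = 27
E(Q) = 81*Q (E(Q) = 3*(27*Q) = 81*Q)
F(-11, 3) - E(22) = 0 - 81*22 = 0 - 1*1782 = 0 - 1782 = -1782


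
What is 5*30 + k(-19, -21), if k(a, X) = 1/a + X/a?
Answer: 2870/19 ≈ 151.05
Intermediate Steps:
k(a, X) = 1/a + X/a
5*30 + k(-19, -21) = 5*30 + (1 - 21)/(-19) = 150 - 1/19*(-20) = 150 + 20/19 = 2870/19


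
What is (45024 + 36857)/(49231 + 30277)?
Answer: 81881/79508 ≈ 1.0298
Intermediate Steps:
(45024 + 36857)/(49231 + 30277) = 81881/79508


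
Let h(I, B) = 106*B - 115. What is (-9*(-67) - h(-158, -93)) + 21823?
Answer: 32399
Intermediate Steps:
h(I, B) = -115 + 106*B
(-9*(-67) - h(-158, -93)) + 21823 = (-9*(-67) - (-115 + 106*(-93))) + 21823 = (603 - (-115 - 9858)) + 21823 = (603 - 1*(-9973)) + 21823 = (603 + 9973) + 21823 = 10576 + 21823 = 32399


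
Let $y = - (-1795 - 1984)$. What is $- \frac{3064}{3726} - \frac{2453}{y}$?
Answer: $- \frac{10359367}{7040277} \approx -1.4714$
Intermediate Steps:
$y = 3779$ ($y = \left(-1\right) \left(-3779\right) = 3779$)
$- \frac{3064}{3726} - \frac{2453}{y} = - \frac{3064}{3726} - \frac{2453}{3779} = \left(-3064\right) \frac{1}{3726} - \frac{2453}{3779} = - \frac{1532}{1863} - \frac{2453}{3779} = - \frac{10359367}{7040277}$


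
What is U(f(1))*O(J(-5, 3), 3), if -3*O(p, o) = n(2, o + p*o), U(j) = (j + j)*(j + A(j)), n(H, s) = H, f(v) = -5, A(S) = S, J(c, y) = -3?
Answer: -200/3 ≈ -66.667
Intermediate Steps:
U(j) = 4*j² (U(j) = (j + j)*(j + j) = (2*j)*(2*j) = 4*j²)
O(p, o) = -⅔ (O(p, o) = -⅓*2 = -⅔)
U(f(1))*O(J(-5, 3), 3) = (4*(-5)²)*(-⅔) = (4*25)*(-⅔) = 100*(-⅔) = -200/3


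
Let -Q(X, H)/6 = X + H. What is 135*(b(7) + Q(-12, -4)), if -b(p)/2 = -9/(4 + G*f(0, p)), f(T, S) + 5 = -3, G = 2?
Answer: 25515/2 ≈ 12758.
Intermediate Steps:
f(T, S) = -8 (f(T, S) = -5 - 3 = -8)
Q(X, H) = -6*H - 6*X (Q(X, H) = -6*(X + H) = -6*(H + X) = -6*H - 6*X)
b(p) = -3/2 (b(p) = -(-18)/(4 + 2*(-8)) = -(-18)/(4 - 16) = -(-18)/(-12) = -(-18)*(-1)/12 = -2*¾ = -3/2)
135*(b(7) + Q(-12, -4)) = 135*(-3/2 + (-6*(-4) - 6*(-12))) = 135*(-3/2 + (24 + 72)) = 135*(-3/2 + 96) = 135*(189/2) = 25515/2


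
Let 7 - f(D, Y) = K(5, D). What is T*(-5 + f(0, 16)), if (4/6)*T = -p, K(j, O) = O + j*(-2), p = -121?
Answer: 2178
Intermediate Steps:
K(j, O) = O - 2*j
f(D, Y) = 17 - D (f(D, Y) = 7 - (D - 2*5) = 7 - (D - 10) = 7 - (-10 + D) = 7 + (10 - D) = 17 - D)
T = 363/2 (T = 3*(-1*(-121))/2 = (3/2)*121 = 363/2 ≈ 181.50)
T*(-5 + f(0, 16)) = 363*(-5 + (17 - 1*0))/2 = 363*(-5 + (17 + 0))/2 = 363*(-5 + 17)/2 = (363/2)*12 = 2178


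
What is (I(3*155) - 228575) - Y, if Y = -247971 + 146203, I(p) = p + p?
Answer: -125877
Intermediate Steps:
I(p) = 2*p
Y = -101768
(I(3*155) - 228575) - Y = (2*(3*155) - 228575) - 1*(-101768) = (2*465 - 228575) + 101768 = (930 - 228575) + 101768 = -227645 + 101768 = -125877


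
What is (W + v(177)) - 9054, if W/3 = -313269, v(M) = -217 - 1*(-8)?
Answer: -949070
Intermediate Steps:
v(M) = -209 (v(M) = -217 + 8 = -209)
W = -939807 (W = 3*(-313269) = -939807)
(W + v(177)) - 9054 = (-939807 - 209) - 9054 = -940016 - 9054 = -949070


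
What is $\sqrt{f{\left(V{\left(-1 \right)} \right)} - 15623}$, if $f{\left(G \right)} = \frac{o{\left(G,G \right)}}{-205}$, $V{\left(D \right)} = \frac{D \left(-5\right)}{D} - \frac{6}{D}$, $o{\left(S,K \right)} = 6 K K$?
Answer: $\frac{i \sqrt{656557805}}{205} \approx 124.99 i$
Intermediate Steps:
$o{\left(S,K \right)} = 6 K^{2}$
$V{\left(D \right)} = -5 - \frac{6}{D}$ ($V{\left(D \right)} = \frac{\left(-5\right) D}{D} - \frac{6}{D} = -5 - \frac{6}{D}$)
$f{\left(G \right)} = - \frac{6 G^{2}}{205}$ ($f{\left(G \right)} = \frac{6 G^{2}}{-205} = 6 G^{2} \left(- \frac{1}{205}\right) = - \frac{6 G^{2}}{205}$)
$\sqrt{f{\left(V{\left(-1 \right)} \right)} - 15623} = \sqrt{- \frac{6 \left(-5 - \frac{6}{-1}\right)^{2}}{205} - 15623} = \sqrt{- \frac{6 \left(-5 - -6\right)^{2}}{205} - 15623} = \sqrt{- \frac{6 \left(-5 + 6\right)^{2}}{205} - 15623} = \sqrt{- \frac{6 \cdot 1^{2}}{205} - 15623} = \sqrt{\left(- \frac{6}{205}\right) 1 - 15623} = \sqrt{- \frac{6}{205} - 15623} = \sqrt{- \frac{3202721}{205}} = \frac{i \sqrt{656557805}}{205}$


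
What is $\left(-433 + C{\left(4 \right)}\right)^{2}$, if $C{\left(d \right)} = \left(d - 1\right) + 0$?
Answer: $184900$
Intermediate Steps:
$C{\left(d \right)} = -1 + d$ ($C{\left(d \right)} = \left(-1 + d\right) + 0 = -1 + d$)
$\left(-433 + C{\left(4 \right)}\right)^{2} = \left(-433 + \left(-1 + 4\right)\right)^{2} = \left(-433 + 3\right)^{2} = \left(-430\right)^{2} = 184900$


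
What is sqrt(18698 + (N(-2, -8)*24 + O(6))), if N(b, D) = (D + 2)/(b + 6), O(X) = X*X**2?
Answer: sqrt(18878) ≈ 137.40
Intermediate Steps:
O(X) = X**3
N(b, D) = (2 + D)/(6 + b)
sqrt(18698 + (N(-2, -8)*24 + O(6))) = sqrt(18698 + (((2 - 8)/(6 - 2))*24 + 6**3)) = sqrt(18698 + ((-6/4)*24 + 216)) = sqrt(18698 + (((1/4)*(-6))*24 + 216)) = sqrt(18698 + (-3/2*24 + 216)) = sqrt(18698 + (-36 + 216)) = sqrt(18698 + 180) = sqrt(18878)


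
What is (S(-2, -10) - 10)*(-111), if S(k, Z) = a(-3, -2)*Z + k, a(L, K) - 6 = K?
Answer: 5772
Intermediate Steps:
a(L, K) = 6 + K
S(k, Z) = k + 4*Z (S(k, Z) = (6 - 2)*Z + k = 4*Z + k = k + 4*Z)
(S(-2, -10) - 10)*(-111) = ((-2 + 4*(-10)) - 10)*(-111) = ((-2 - 40) - 10)*(-111) = (-42 - 10)*(-111) = -52*(-111) = 5772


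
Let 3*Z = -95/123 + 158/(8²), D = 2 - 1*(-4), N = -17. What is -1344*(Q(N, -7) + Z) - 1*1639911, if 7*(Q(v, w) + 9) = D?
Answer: -200456419/123 ≈ -1.6297e+6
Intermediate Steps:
D = 6 (D = 2 + 4 = 6)
Z = 6677/11808 (Z = (-95/123 + 158/(8²))/3 = (-95*1/123 + 158/64)/3 = (-95/123 + 158*(1/64))/3 = (-95/123 + 79/32)/3 = (⅓)*(6677/3936) = 6677/11808 ≈ 0.56546)
Q(v, w) = -57/7 (Q(v, w) = -9 + (⅐)*6 = -9 + 6/7 = -57/7)
-1344*(Q(N, -7) + Z) - 1*1639911 = -1344*(-57/7 + 6677/11808) - 1*1639911 = -1344*(-626317/82656) - 1639911 = 1252634/123 - 1639911 = -200456419/123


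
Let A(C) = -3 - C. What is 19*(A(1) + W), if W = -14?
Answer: -342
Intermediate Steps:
19*(A(1) + W) = 19*((-3 - 1*1) - 14) = 19*((-3 - 1) - 14) = 19*(-4 - 14) = 19*(-18) = -342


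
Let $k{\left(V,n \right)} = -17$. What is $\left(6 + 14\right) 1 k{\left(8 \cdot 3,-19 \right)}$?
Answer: $-340$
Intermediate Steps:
$\left(6 + 14\right) 1 k{\left(8 \cdot 3,-19 \right)} = \left(6 + 14\right) 1 \left(-17\right) = 20 \cdot 1 \left(-17\right) = 20 \left(-17\right) = -340$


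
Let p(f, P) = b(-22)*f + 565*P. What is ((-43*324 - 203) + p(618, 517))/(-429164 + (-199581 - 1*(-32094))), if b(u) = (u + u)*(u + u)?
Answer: -134038/54241 ≈ -2.4712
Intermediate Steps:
b(u) = 4*u² (b(u) = (2*u)*(2*u) = 4*u²)
p(f, P) = 565*P + 1936*f (p(f, P) = (4*(-22)²)*f + 565*P = (4*484)*f + 565*P = 1936*f + 565*P = 565*P + 1936*f)
((-43*324 - 203) + p(618, 517))/(-429164 + (-199581 - 1*(-32094))) = ((-43*324 - 203) + (565*517 + 1936*618))/(-429164 + (-199581 - 1*(-32094))) = ((-13932 - 203) + (292105 + 1196448))/(-429164 + (-199581 + 32094)) = (-14135 + 1488553)/(-429164 - 167487) = 1474418/(-596651) = 1474418*(-1/596651) = -134038/54241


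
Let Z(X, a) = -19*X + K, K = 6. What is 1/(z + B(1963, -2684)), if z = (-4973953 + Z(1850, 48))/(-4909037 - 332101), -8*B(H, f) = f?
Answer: 873523/293901816 ≈ 0.0029722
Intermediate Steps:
B(H, f) = -f/8
Z(X, a) = 6 - 19*X (Z(X, a) = -19*X + 6 = 6 - 19*X)
z = 1669699/1747046 (z = (-4973953 + (6 - 19*1850))/(-4909037 - 332101) = (-4973953 + (6 - 35150))/(-5241138) = (-4973953 - 35144)*(-1/5241138) = -5009097*(-1/5241138) = 1669699/1747046 ≈ 0.95573)
1/(z + B(1963, -2684)) = 1/(1669699/1747046 - 1/8*(-2684)) = 1/(1669699/1747046 + 671/2) = 1/(293901816/873523) = 873523/293901816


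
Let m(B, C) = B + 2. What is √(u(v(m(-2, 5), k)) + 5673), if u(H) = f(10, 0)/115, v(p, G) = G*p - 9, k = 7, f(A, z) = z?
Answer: √5673 ≈ 75.319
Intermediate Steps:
m(B, C) = 2 + B
v(p, G) = -9 + G*p
u(H) = 0 (u(H) = 0/115 = 0*(1/115) = 0)
√(u(v(m(-2, 5), k)) + 5673) = √(0 + 5673) = √5673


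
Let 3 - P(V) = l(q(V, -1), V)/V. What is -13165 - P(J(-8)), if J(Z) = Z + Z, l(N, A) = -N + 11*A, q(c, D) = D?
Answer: -210513/16 ≈ -13157.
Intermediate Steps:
J(Z) = 2*Z
P(V) = 3 - (1 + 11*V)/V (P(V) = 3 - (-1*(-1) + 11*V)/V = 3 - (1 + 11*V)/V)
-13165 - P(J(-8)) = -13165 - (-8 - 1/(2*(-8))) = -13165 - (-8 - 1/(-16)) = -13165 - (-8 - 1*(-1/16)) = -13165 - (-8 + 1/16) = -13165 - 1*(-127/16) = -13165 + 127/16 = -210513/16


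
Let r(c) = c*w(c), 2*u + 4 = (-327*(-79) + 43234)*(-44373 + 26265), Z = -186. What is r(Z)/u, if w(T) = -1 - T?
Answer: 111/2017202 ≈ 5.5027e-5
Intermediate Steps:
u = -625332620 (u = -2 + ((-327*(-79) + 43234)*(-44373 + 26265))/2 = -2 + ((25833 + 43234)*(-18108))/2 = -2 + (69067*(-18108))/2 = -2 + (½)*(-1250665236) = -2 - 625332618 = -625332620)
r(c) = c*(-1 - c)
r(Z)/u = -1*(-186)*(1 - 186)/(-625332620) = -1*(-186)*(-185)*(-1/625332620) = -34410*(-1/625332620) = 111/2017202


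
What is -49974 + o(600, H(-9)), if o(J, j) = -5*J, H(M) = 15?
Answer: -52974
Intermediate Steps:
-49974 + o(600, H(-9)) = -49974 - 5*600 = -49974 - 3000 = -52974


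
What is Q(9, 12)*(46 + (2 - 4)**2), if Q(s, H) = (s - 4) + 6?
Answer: 550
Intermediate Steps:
Q(s, H) = 2 + s (Q(s, H) = (-4 + s) + 6 = 2 + s)
Q(9, 12)*(46 + (2 - 4)**2) = (2 + 9)*(46 + (2 - 4)**2) = 11*(46 + (-2)**2) = 11*(46 + 4) = 11*50 = 550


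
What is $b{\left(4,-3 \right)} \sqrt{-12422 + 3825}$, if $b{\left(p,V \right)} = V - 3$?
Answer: $- 6 i \sqrt{8597} \approx - 556.32 i$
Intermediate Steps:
$b{\left(p,V \right)} = -3 + V$
$b{\left(4,-3 \right)} \sqrt{-12422 + 3825} = \left(-3 - 3\right) \sqrt{-12422 + 3825} = - 6 \sqrt{-8597} = - 6 i \sqrt{8597}$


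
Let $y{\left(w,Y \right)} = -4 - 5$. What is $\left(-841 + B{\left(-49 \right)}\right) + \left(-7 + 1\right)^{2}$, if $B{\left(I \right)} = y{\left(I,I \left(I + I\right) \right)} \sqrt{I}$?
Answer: $-805 - 63 i \approx -805.0 - 63.0 i$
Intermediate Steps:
$y{\left(w,Y \right)} = -9$
$B{\left(I \right)} = - 9 \sqrt{I}$
$\left(-841 + B{\left(-49 \right)}\right) + \left(-7 + 1\right)^{2} = \left(-841 - 9 \sqrt{-49}\right) + \left(-7 + 1\right)^{2} = \left(-841 - 9 \cdot 7 i\right) + \left(-6\right)^{2} = \left(-841 - 63 i\right) + 36 = -805 - 63 i$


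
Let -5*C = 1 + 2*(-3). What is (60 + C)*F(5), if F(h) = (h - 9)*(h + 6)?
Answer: -2684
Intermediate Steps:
F(h) = (-9 + h)*(6 + h)
C = 1 (C = -(1 + 2*(-3))/5 = -(1 - 6)/5 = -⅕*(-5) = 1)
(60 + C)*F(5) = (60 + 1)*(-54 + 5² - 3*5) = 61*(-54 + 25 - 15) = 61*(-44) = -2684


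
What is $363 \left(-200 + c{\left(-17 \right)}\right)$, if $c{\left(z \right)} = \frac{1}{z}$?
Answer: $- \frac{1234563}{17} \approx -72621.0$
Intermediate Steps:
$363 \left(-200 + c{\left(-17 \right)}\right) = 363 \left(-200 + \frac{1}{-17}\right) = 363 \left(-200 - \frac{1}{17}\right) = 363 \left(- \frac{3401}{17}\right) = - \frac{1234563}{17}$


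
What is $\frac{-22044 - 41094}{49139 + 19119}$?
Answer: $- \frac{31569}{34129} \approx -0.92499$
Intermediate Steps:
$\frac{-22044 - 41094}{49139 + 19119} = - \frac{63138}{68258} = \left(-63138\right) \frac{1}{68258} = - \frac{31569}{34129}$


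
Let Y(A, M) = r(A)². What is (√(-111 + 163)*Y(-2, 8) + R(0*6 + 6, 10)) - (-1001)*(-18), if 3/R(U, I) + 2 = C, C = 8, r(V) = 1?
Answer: -36035/2 + 2*√13 ≈ -18010.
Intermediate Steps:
R(U, I) = ½ (R(U, I) = 3/(-2 + 8) = 3/6 = 3*(⅙) = ½)
Y(A, M) = 1 (Y(A, M) = 1² = 1)
(√(-111 + 163)*Y(-2, 8) + R(0*6 + 6, 10)) - (-1001)*(-18) = (√(-111 + 163)*1 + ½) - (-1001)*(-18) = (√52*1 + ½) - 1*18018 = ((2*√13)*1 + ½) - 18018 = (2*√13 + ½) - 18018 = (½ + 2*√13) - 18018 = -36035/2 + 2*√13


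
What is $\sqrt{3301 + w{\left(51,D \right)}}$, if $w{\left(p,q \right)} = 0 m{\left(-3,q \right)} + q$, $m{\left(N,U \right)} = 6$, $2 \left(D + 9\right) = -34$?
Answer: $5 \sqrt{131} \approx 57.228$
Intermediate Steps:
$D = -26$ ($D = -9 + \frac{1}{2} \left(-34\right) = -9 - 17 = -26$)
$w{\left(p,q \right)} = q$ ($w{\left(p,q \right)} = 0 \cdot 6 + q = 0 + q = q$)
$\sqrt{3301 + w{\left(51,D \right)}} = \sqrt{3301 - 26} = \sqrt{3275} = 5 \sqrt{131}$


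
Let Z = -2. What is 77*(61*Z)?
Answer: -9394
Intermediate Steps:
77*(61*Z) = 77*(61*(-2)) = 77*(-122) = -9394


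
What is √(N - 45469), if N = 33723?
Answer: I*√11746 ≈ 108.38*I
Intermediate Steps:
√(N - 45469) = √(33723 - 45469) = √(-11746) = I*√11746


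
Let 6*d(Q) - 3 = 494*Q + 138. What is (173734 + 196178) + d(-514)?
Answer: 1965697/6 ≈ 3.2762e+5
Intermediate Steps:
d(Q) = 47/2 + 247*Q/3 (d(Q) = ½ + (494*Q + 138)/6 = ½ + (138 + 494*Q)/6 = ½ + (23 + 247*Q/3) = 47/2 + 247*Q/3)
(173734 + 196178) + d(-514) = (173734 + 196178) + (47/2 + (247/3)*(-514)) = 369912 + (47/2 - 126958/3) = 369912 - 253775/6 = 1965697/6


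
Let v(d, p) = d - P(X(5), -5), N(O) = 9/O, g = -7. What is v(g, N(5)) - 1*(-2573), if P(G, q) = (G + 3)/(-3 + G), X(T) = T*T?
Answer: 28212/11 ≈ 2564.7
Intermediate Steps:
X(T) = T²
P(G, q) = (3 + G)/(-3 + G)
v(d, p) = -14/11 + d (v(d, p) = d - (3 + 5²)/(-3 + 5²) = d - (3 + 25)/(-3 + 25) = d - 28/22 = d - 1*14/11 = d - 14/11 = -14/11 + d)
v(g, N(5)) - 1*(-2573) = (-14/11 - 7) - 1*(-2573) = -91/11 + 2573 = 28212/11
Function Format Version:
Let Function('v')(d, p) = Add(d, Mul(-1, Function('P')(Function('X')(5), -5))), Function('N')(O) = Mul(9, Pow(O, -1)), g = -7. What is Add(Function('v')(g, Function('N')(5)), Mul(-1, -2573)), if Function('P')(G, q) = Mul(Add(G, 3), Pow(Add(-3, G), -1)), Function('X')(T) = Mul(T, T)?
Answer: Rational(28212, 11) ≈ 2564.7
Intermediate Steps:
Function('X')(T) = Pow(T, 2)
Function('P')(G, q) = Mul(Pow(Add(-3, G), -1), Add(3, G)) (Function('P')(G, q) = Mul(Add(3, G), Pow(Add(-3, G), -1)) = Mul(Pow(Add(-3, G), -1), Add(3, G)))
Function('v')(d, p) = Add(Rational(-14, 11), d) (Function('v')(d, p) = Add(d, Mul(-1, Mul(Pow(Add(-3, Pow(5, 2)), -1), Add(3, Pow(5, 2))))) = Add(d, Mul(-1, Mul(Pow(Add(-3, 25), -1), Add(3, 25)))) = Add(d, Mul(-1, Mul(Pow(22, -1), 28))) = Add(d, Mul(-1, Mul(Rational(1, 22), 28))) = Add(d, Mul(-1, Rational(14, 11))) = Add(d, Rational(-14, 11)) = Add(Rational(-14, 11), d))
Add(Function('v')(g, Function('N')(5)), Mul(-1, -2573)) = Add(Add(Rational(-14, 11), -7), Mul(-1, -2573)) = Add(Rational(-91, 11), 2573) = Rational(28212, 11)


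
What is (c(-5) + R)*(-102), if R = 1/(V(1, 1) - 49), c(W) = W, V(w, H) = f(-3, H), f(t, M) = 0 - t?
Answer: 11781/23 ≈ 512.22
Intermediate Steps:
f(t, M) = -t
V(w, H) = 3 (V(w, H) = -1*(-3) = 3)
R = -1/46 (R = 1/(3 - 49) = 1/(-46) = -1/46 ≈ -0.021739)
(c(-5) + R)*(-102) = (-5 - 1/46)*(-102) = -231/46*(-102) = 11781/23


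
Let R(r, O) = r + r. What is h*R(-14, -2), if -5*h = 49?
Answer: 1372/5 ≈ 274.40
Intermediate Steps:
R(r, O) = 2*r
h = -49/5 (h = -⅕*49 = -49/5 ≈ -9.8000)
h*R(-14, -2) = -98*(-14)/5 = -49/5*(-28) = 1372/5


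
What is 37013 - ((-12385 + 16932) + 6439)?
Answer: 26027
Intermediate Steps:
37013 - ((-12385 + 16932) + 6439) = 37013 - (4547 + 6439) = 37013 - 1*10986 = 37013 - 10986 = 26027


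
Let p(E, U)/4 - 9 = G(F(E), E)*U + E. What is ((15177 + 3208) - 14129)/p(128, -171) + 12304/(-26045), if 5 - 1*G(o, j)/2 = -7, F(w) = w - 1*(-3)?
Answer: -76521848/103320515 ≈ -0.74063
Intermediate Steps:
F(w) = 3 + w (F(w) = w + 3 = 3 + w)
G(o, j) = 24 (G(o, j) = 10 - 2*(-7) = 10 + 14 = 24)
p(E, U) = 36 + 4*E + 96*U (p(E, U) = 36 + 4*(24*U + E) = 36 + 4*(E + 24*U) = 36 + (4*E + 96*U) = 36 + 4*E + 96*U)
((15177 + 3208) - 14129)/p(128, -171) + 12304/(-26045) = ((15177 + 3208) - 14129)/(36 + 4*128 + 96*(-171)) + 12304/(-26045) = (18385 - 14129)/(36 + 512 - 16416) + 12304*(-1/26045) = 4256/(-15868) - 12304/26045 = 4256*(-1/15868) - 12304/26045 = -1064/3967 - 12304/26045 = -76521848/103320515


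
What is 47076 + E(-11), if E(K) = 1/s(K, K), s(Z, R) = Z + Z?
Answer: 1035671/22 ≈ 47076.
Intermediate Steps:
s(Z, R) = 2*Z
E(K) = 1/(2*K)
47076 + E(-11) = 47076 + (½)/(-11) = 47076 + (½)*(-1/11) = 47076 - 1/22 = 1035671/22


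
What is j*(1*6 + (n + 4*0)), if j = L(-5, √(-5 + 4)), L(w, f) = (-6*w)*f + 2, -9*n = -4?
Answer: 116/9 + 580*I/3 ≈ 12.889 + 193.33*I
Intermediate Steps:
n = 4/9 (n = -⅑*(-4) = 4/9 ≈ 0.44444)
L(w, f) = 2 - 6*f*w (L(w, f) = -6*f*w + 2 = 2 - 6*f*w)
j = 2 + 30*I (j = 2 - 6*√(-5 + 4)*(-5) = 2 - 6*√(-1)*(-5) = 2 - 6*I*(-5) = 2 + 30*I ≈ 2.0 + 30.0*I)
j*(1*6 + (n + 4*0)) = (2 + 30*I)*(1*6 + (4/9 + 4*0)) = (2 + 30*I)*(6 + (4/9 + 0)) = (2 + 30*I)*(6 + 4/9) = (2 + 30*I)*(58/9) = 116/9 + 580*I/3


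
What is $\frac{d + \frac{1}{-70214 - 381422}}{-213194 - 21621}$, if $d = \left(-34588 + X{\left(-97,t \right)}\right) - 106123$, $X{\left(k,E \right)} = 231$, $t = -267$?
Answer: $\frac{63445825281}{106050907340} \approx 0.59826$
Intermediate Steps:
$d = -140480$ ($d = \left(-34588 + 231\right) - 106123 = -34357 - 106123 = -140480$)
$\frac{d + \frac{1}{-70214 - 381422}}{-213194 - 21621} = \frac{-140480 + \frac{1}{-70214 - 381422}}{-213194 - 21621} = \frac{-140480 + \frac{1}{-451636}}{-234815} = \left(-140480 - \frac{1}{451636}\right) \left(- \frac{1}{234815}\right) = \left(- \frac{63445825281}{451636}\right) \left(- \frac{1}{234815}\right) = \frac{63445825281}{106050907340}$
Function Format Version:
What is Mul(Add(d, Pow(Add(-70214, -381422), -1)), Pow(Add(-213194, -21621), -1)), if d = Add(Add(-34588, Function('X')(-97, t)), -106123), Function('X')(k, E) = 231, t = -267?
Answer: Rational(63445825281, 106050907340) ≈ 0.59826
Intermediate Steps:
d = -140480 (d = Add(Add(-34588, 231), -106123) = Add(-34357, -106123) = -140480)
Mul(Add(d, Pow(Add(-70214, -381422), -1)), Pow(Add(-213194, -21621), -1)) = Mul(Add(-140480, Pow(Add(-70214, -381422), -1)), Pow(Add(-213194, -21621), -1)) = Mul(Add(-140480, Pow(-451636, -1)), Pow(-234815, -1)) = Mul(Add(-140480, Rational(-1, 451636)), Rational(-1, 234815)) = Mul(Rational(-63445825281, 451636), Rational(-1, 234815)) = Rational(63445825281, 106050907340)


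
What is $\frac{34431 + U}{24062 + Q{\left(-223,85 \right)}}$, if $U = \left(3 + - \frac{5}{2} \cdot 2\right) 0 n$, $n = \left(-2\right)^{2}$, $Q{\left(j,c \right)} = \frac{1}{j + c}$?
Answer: $\frac{4751478}{3320555} \approx 1.4309$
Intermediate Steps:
$Q{\left(j,c \right)} = \frac{1}{c + j}$
$n = 4$
$U = 0$ ($U = \left(3 + - \frac{5}{2} \cdot 2\right) 0 \cdot 4 = \left(3 + \left(-5\right) \frac{1}{2} \cdot 2\right) 0 \cdot 4 = \left(3 - 5\right) 0 \cdot 4 = \left(-2\right) 0 \cdot 4 = 0 \cdot 4 = 0$)
$\frac{34431 + U}{24062 + Q{\left(-223,85 \right)}} = \frac{34431 + 0}{24062 + \frac{1}{85 - 223}} = \frac{34431}{24062 + \frac{1}{-138}} = \frac{34431}{24062 - \frac{1}{138}} = \frac{34431}{\frac{3320555}{138}} = 34431 \cdot \frac{138}{3320555} = \frac{4751478}{3320555}$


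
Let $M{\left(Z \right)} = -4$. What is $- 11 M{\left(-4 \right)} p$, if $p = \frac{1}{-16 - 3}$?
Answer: $- \frac{44}{19} \approx -2.3158$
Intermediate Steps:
$p = - \frac{1}{19}$ ($p = \frac{1}{-19} = - \frac{1}{19} \approx -0.052632$)
$- 11 M{\left(-4 \right)} p = \left(-11\right) \left(-4\right) \left(- \frac{1}{19}\right) = 44 \left(- \frac{1}{19}\right) = - \frac{44}{19}$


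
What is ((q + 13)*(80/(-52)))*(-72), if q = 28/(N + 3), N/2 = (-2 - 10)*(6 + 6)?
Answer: 352992/247 ≈ 1429.1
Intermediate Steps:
N = -288 (N = 2*((-2 - 10)*(6 + 6)) = 2*(-12*12) = 2*(-144) = -288)
q = -28/285 (q = 28/(-288 + 3) = 28/(-285) = 28*(-1/285) = -28/285 ≈ -0.098246)
((q + 13)*(80/(-52)))*(-72) = ((-28/285 + 13)*(80/(-52)))*(-72) = (3677*(80*(-1/52))/285)*(-72) = ((3677/285)*(-20/13))*(-72) = -14708/741*(-72) = 352992/247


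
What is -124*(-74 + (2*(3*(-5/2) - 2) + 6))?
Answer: 10788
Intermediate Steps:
-124*(-74 + (2*(3*(-5/2) - 2) + 6)) = -124*(-74 + (2*(-15/2 - 2) + 6)) = -124*(-74 + (2*(-19/2) + 6)) = -124*(-74 + (-19 + 6)) = -124*(-74 - 13) = -124*(-87) = 10788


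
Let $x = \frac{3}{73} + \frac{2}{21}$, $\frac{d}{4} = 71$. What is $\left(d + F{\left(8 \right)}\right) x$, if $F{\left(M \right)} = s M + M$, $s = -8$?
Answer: $\frac{15884}{511} \approx 31.084$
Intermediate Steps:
$d = 284$ ($d = 4 \cdot 71 = 284$)
$F{\left(M \right)} = - 7 M$ ($F{\left(M \right)} = - 8 M + M = - 7 M$)
$x = \frac{209}{1533}$ ($x = 3 \cdot \frac{1}{73} + 2 \cdot \frac{1}{21} = \frac{3}{73} + \frac{2}{21} = \frac{209}{1533} \approx 0.13633$)
$\left(d + F{\left(8 \right)}\right) x = \left(284 - 56\right) \frac{209}{1533} = 228 \cdot \frac{209}{1533} = \frac{15884}{511}$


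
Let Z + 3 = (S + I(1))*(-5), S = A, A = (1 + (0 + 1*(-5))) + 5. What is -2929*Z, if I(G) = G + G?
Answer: 52722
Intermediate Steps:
I(G) = 2*G
A = 1 (A = (1 + (0 - 5)) + 5 = (1 - 5) + 5 = -4 + 5 = 1)
S = 1
Z = -18 (Z = -3 + (1 + 2*1)*(-5) = -3 + (1 + 2)*(-5) = -3 + 3*(-5) = -3 - 15 = -18)
-2929*Z = -2929*(-18) = 52722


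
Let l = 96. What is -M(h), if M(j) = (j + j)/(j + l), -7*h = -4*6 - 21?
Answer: -30/239 ≈ -0.12552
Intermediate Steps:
h = 45/7 (h = -(-4*6 - 21)/7 = -(-24 - 21)/7 = -⅐*(-45) = 45/7 ≈ 6.4286)
M(j) = 2*j/(96 + j) (M(j) = (j + j)/(j + 96) = (2*j)/(96 + j) = 2*j/(96 + j))
-M(h) = -2*45/(7*(96 + 45/7)) = -2*45/(7*717/7) = -2*45*7/(7*717) = -1*30/239 = -30/239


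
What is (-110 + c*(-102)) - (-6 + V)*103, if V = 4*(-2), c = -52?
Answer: 6636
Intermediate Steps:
V = -8
(-110 + c*(-102)) - (-6 + V)*103 = (-110 - 52*(-102)) - (-6 - 8)*103 = (-110 + 5304) - (-14)*103 = 5194 - 1*(-1442) = 5194 + 1442 = 6636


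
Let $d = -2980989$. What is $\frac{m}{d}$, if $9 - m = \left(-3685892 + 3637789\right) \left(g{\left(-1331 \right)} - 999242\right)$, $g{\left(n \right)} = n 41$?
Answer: $\frac{16897188910}{993663} \approx 17005.0$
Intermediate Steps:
$g{\left(n \right)} = 41 n$
$m = -50691566730$ ($m = 9 - \left(-3685892 + 3637789\right) \left(41 \left(-1331\right) - 999242\right) = 9 - - 48103 \left(-54571 - 999242\right) = 9 - \left(-48103\right) \left(-1053813\right) = 9 - 50691566739 = -50691566730$)
$\frac{m}{d} = - \frac{50691566730}{-2980989} = \left(-50691566730\right) \left(- \frac{1}{2980989}\right) = \frac{16897188910}{993663}$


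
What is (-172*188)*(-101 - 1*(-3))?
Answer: 3168928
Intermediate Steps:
(-172*188)*(-101 - 1*(-3)) = -32336*(-101 + 3) = -32336*(-98) = 3168928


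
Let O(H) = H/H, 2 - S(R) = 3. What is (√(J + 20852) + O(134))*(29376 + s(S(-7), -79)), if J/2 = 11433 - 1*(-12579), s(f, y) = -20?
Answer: 29356 + 58712*√17219 ≈ 7.7336e+6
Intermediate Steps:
S(R) = -1 (S(R) = 2 - 1*3 = 2 - 3 = -1)
O(H) = 1
J = 48024 (J = 2*(11433 - 1*(-12579)) = 2*(11433 + 12579) = 2*24012 = 48024)
(√(J + 20852) + O(134))*(29376 + s(S(-7), -79)) = (√(48024 + 20852) + 1)*(29376 - 20) = (√68876 + 1)*29356 = (2*√17219 + 1)*29356 = (1 + 2*√17219)*29356 = 29356 + 58712*√17219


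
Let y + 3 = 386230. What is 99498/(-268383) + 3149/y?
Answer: -12527891993/34552253647 ≈ -0.36258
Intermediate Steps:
y = 386227 (y = -3 + 386230 = 386227)
99498/(-268383) + 3149/y = 99498/(-268383) + 3149/386227 = 99498*(-1/268383) + 3149*(1/386227) = -33166/89461 + 3149/386227 = -12527891993/34552253647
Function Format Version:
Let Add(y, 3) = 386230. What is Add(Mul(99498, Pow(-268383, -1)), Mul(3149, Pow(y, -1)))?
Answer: Rational(-12527891993, 34552253647) ≈ -0.36258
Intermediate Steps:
y = 386227 (y = Add(-3, 386230) = 386227)
Add(Mul(99498, Pow(-268383, -1)), Mul(3149, Pow(y, -1))) = Add(Mul(99498, Pow(-268383, -1)), Mul(3149, Pow(386227, -1))) = Add(Mul(99498, Rational(-1, 268383)), Mul(3149, Rational(1, 386227))) = Add(Rational(-33166, 89461), Rational(3149, 386227)) = Rational(-12527891993, 34552253647)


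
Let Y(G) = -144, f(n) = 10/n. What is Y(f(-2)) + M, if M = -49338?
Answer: -49482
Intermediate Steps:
Y(f(-2)) + M = -144 - 49338 = -49482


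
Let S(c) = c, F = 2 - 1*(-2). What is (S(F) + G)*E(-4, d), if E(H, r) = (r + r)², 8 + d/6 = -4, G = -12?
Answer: -165888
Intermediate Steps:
d = -72 (d = -48 + 6*(-4) = -48 - 24 = -72)
E(H, r) = 4*r² (E(H, r) = (2*r)² = 4*r²)
F = 4 (F = 2 + 2 = 4)
(S(F) + G)*E(-4, d) = (4 - 12)*(4*(-72)²) = -32*5184 = -8*20736 = -165888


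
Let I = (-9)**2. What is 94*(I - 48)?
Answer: 3102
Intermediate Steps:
I = 81
94*(I - 48) = 94*(81 - 48) = 94*33 = 3102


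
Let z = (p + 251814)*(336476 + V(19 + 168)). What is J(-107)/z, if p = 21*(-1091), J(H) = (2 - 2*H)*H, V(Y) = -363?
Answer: -7704/25645758013 ≈ -3.0040e-7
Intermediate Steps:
J(H) = H*(2 - 2*H)
p = -22911
z = 76937274039 (z = (-22911 + 251814)*(336476 - 363) = 228903*336113 = 76937274039)
J(-107)/z = (2*(-107)*(1 - 1*(-107)))/76937274039 = (2*(-107)*(1 + 107))*(1/76937274039) = (2*(-107)*108)*(1/76937274039) = -23112*1/76937274039 = -7704/25645758013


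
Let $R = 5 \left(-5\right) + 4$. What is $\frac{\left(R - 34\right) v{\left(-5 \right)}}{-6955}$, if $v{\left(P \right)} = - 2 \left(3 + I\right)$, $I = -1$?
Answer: $- \frac{44}{1391} \approx -0.031632$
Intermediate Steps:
$R = -21$ ($R = -25 + 4 = -21$)
$v{\left(P \right)} = -4$ ($v{\left(P \right)} = - 2 \left(3 - 1\right) = \left(-2\right) 2 = -4$)
$\frac{\left(R - 34\right) v{\left(-5 \right)}}{-6955} = \frac{\left(-21 - 34\right) \left(-4\right)}{-6955} = \left(-55\right) \left(-4\right) \left(- \frac{1}{6955}\right) = 220 \left(- \frac{1}{6955}\right) = - \frac{44}{1391}$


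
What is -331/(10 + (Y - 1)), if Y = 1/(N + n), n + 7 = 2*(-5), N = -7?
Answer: -7944/215 ≈ -36.949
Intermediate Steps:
n = -17 (n = -7 + 2*(-5) = -7 - 10 = -17)
Y = -1/24 (Y = 1/(-7 - 17) = 1/(-24) = -1/24 ≈ -0.041667)
-331/(10 + (Y - 1)) = -331/(10 + (-1/24 - 1)) = -331/(10 - 25/24) = -331/(215/24) = (24/215)*(-331) = -7944/215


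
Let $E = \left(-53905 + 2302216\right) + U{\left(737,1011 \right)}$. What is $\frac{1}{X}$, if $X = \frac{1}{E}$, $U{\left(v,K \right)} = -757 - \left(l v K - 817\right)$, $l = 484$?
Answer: $-358383417$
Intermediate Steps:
$U{\left(v,K \right)} = 60 - 484 K v$ ($U{\left(v,K \right)} = -757 - \left(484 v K - 817\right) = -757 - \left(484 K v - 817\right) = -757 - \left(-817 + 484 K v\right) = 60 - 484 K v$)
$E = -358383417$ ($E = \left(-53905 + 2302216\right) + \left(60 - 489324 \cdot 737\right) = 2248311 + \left(60 - 360631788\right) = 2248311 - 360631728 = -358383417$)
$X = - \frac{1}{358383417}$ ($X = \frac{1}{-358383417} = - \frac{1}{358383417} \approx -2.7903 \cdot 10^{-9}$)
$\frac{1}{X} = \frac{1}{- \frac{1}{358383417}} = -358383417$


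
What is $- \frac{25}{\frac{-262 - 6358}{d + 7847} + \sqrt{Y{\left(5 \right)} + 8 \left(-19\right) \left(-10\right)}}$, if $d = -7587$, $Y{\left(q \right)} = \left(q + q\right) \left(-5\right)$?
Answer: $- \frac{107575}{138869} - \frac{29575 \sqrt{30}}{138869} \approx -1.9411$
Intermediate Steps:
$Y{\left(q \right)} = - 10 q$ ($Y{\left(q \right)} = 2 q \left(-5\right) = - 10 q$)
$- \frac{25}{\frac{-262 - 6358}{d + 7847} + \sqrt{Y{\left(5 \right)} + 8 \left(-19\right) \left(-10\right)}} = - \frac{25}{\frac{-262 - 6358}{-7587 + 7847} + \sqrt{\left(-10\right) 5 + 8 \left(-19\right) \left(-10\right)}} = - \frac{25}{- \frac{6620}{260} + \sqrt{-50 - -1520}} = - \frac{25}{\left(-6620\right) \frac{1}{260} + \sqrt{-50 + 1520}} = - \frac{25}{- \frac{331}{13} + \sqrt{1470}} = - \frac{25}{- \frac{331}{13} + 7 \sqrt{30}}$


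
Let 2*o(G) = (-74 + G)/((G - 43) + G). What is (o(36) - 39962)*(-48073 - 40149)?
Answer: 102241975574/29 ≈ 3.5256e+9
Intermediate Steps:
o(G) = (-74 + G)/(2*(-43 + 2*G)) (o(G) = ((-74 + G)/((G - 43) + G))/2 = ((-74 + G)/((-43 + G) + G))/2 = ((-74 + G)/(-43 + 2*G))/2 = (-74 + G)/(2*(-43 + 2*G)))
(o(36) - 39962)*(-48073 - 40149) = ((-74 + 36)/(2*(-43 + 2*36)) - 39962)*(-48073 - 40149) = ((½)*(-38)/(-43 + 72) - 39962)*(-88222) = ((½)*(-38)/29 - 39962)*(-88222) = ((½)*(1/29)*(-38) - 39962)*(-88222) = (-19/29 - 39962)*(-88222) = -1158917/29*(-88222) = 102241975574/29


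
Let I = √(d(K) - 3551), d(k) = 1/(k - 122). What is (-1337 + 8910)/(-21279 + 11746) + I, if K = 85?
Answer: -7573/9533 + 2*I*√1215339/37 ≈ -0.7944 + 59.591*I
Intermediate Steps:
d(k) = 1/(-122 + k)
I = 2*I*√1215339/37 (I = √(1/(-122 + 85) - 3551) = √(1/(-37) - 3551) = √(-1/37 - 3551) = √(-131388/37) = 2*I*√1215339/37 ≈ 59.591*I)
(-1337 + 8910)/(-21279 + 11746) + I = (-1337 + 8910)/(-21279 + 11746) + 2*I*√1215339/37 = 7573/(-9533) + 2*I*√1215339/37 = 7573*(-1/9533) + 2*I*√1215339/37 = -7573/9533 + 2*I*√1215339/37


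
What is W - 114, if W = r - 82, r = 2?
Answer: -194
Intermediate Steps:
W = -80 (W = 2 - 82 = -80)
W - 114 = -80 - 114 = -194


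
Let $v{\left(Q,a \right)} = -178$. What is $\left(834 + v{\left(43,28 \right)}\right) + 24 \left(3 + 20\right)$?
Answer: $1208$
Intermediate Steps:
$\left(834 + v{\left(43,28 \right)}\right) + 24 \left(3 + 20\right) = \left(834 - 178\right) + 24 \left(3 + 20\right) = 656 + 24 \cdot 23 = 656 + 552 = 1208$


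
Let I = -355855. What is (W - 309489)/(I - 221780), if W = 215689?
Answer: 18760/115527 ≈ 0.16239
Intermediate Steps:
(W - 309489)/(I - 221780) = (215689 - 309489)/(-355855 - 221780) = -93800/(-577635) = -93800*(-1/577635) = 18760/115527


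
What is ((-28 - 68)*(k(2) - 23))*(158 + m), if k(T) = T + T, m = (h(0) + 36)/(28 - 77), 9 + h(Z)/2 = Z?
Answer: 14088576/49 ≈ 2.8752e+5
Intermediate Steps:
h(Z) = -18 + 2*Z
m = -18/49 (m = ((-18 + 2*0) + 36)/(28 - 77) = ((-18 + 0) + 36)/(-49) = (-18 + 36)*(-1/49) = 18*(-1/49) = -18/49 ≈ -0.36735)
k(T) = 2*T
((-28 - 68)*(k(2) - 23))*(158 + m) = ((-28 - 68)*(2*2 - 23))*(158 - 18/49) = -96*(4 - 23)*(7724/49) = -96*(-19)*(7724/49) = 1824*(7724/49) = 14088576/49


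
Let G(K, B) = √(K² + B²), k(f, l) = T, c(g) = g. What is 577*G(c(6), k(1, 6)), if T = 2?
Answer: 1154*√10 ≈ 3649.3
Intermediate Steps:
k(f, l) = 2
G(K, B) = √(B² + K²)
577*G(c(6), k(1, 6)) = 577*√(2² + 6²) = 577*√(4 + 36) = 577*√40 = 577*(2*√10) = 1154*√10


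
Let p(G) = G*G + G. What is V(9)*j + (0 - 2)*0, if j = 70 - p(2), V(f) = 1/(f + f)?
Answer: 32/9 ≈ 3.5556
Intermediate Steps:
V(f) = 1/(2*f)
p(G) = G + G² (p(G) = G² + G = G + G²)
j = 64 (j = 70 - 2*(1 + 2) = 70 - 2*3 = 70 - 1*6 = 70 - 6 = 64)
V(9)*j + (0 - 2)*0 = ((½)/9)*64 + (0 - 2)*0 = ((½)*(⅑))*64 - 2*0 = (1/18)*64 + 0 = 32/9 + 0 = 32/9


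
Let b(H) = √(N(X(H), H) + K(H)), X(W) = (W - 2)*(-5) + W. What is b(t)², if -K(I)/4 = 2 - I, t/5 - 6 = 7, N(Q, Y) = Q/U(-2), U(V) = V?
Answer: 377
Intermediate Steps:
X(W) = 10 - 4*W (X(W) = (-2 + W)*(-5) + W = (10 - 5*W) + W = 10 - 4*W)
N(Q, Y) = -Q/2 (N(Q, Y) = Q/(-2) = Q*(-½) = -Q/2)
t = 65 (t = 30 + 5*7 = 30 + 35 = 65)
K(I) = -8 + 4*I (K(I) = -4*(2 - I) = -8 + 4*I)
b(H) = √(-13 + 6*H) (b(H) = √(-(10 - 4*H)/2 + (-8 + 4*H)) = √((-5 + 2*H) + (-8 + 4*H)) = √(-13 + 6*H))
b(t)² = (√(-13 + 6*65))² = (√(-13 + 390))² = (√377)² = 377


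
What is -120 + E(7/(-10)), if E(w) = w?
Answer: -1207/10 ≈ -120.70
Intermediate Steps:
-120 + E(7/(-10)) = -120 + 7/(-10) = -120 + 7*(-⅒) = -120 - 7/10 = -1207/10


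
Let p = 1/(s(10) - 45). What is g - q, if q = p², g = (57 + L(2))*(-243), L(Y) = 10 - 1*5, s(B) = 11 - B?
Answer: -29167777/1936 ≈ -15066.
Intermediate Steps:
L(Y) = 5 (L(Y) = 10 - 5 = 5)
g = -15066 (g = (57 + 5)*(-243) = 62*(-243) = -15066)
p = -1/44 (p = 1/((11 - 1*10) - 45) = 1/((11 - 10) - 45) = 1/(1 - 45) = 1/(-44) = -1/44 ≈ -0.022727)
q = 1/1936 (q = (-1/44)² = 1/1936 ≈ 0.00051653)
g - q = -15066 - 1*1/1936 = -15066 - 1/1936 = -29167777/1936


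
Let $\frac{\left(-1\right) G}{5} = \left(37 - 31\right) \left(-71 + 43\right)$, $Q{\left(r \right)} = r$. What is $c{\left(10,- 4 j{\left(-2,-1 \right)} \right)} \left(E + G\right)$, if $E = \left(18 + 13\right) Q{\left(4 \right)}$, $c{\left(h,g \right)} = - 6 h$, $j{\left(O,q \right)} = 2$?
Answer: $-57840$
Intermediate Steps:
$E = 124$ ($E = \left(18 + 13\right) 4 = 31 \cdot 4 = 124$)
$G = 840$ ($G = - 5 \left(37 - 31\right) \left(-71 + 43\right) = - 5 \cdot 6 \left(-28\right) = \left(-5\right) \left(-168\right) = 840$)
$c{\left(10,- 4 j{\left(-2,-1 \right)} \right)} \left(E + G\right) = \left(-6\right) 10 \left(124 + 840\right) = \left(-60\right) 964 = -57840$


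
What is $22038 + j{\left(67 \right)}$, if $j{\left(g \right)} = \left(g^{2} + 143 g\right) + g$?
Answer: $36175$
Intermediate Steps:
$j{\left(g \right)} = g^{2} + 144 g$
$22038 + j{\left(67 \right)} = 22038 + 67 \left(144 + 67\right) = 22038 + 67 \cdot 211 = 22038 + 14137 = 36175$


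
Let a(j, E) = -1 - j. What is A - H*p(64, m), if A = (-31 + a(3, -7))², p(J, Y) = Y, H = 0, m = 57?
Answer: 1225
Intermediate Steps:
A = 1225 (A = (-31 + (-1 - 1*3))² = (-31 + (-1 - 3))² = (-31 - 4)² = (-35)² = 1225)
A - H*p(64, m) = 1225 - 0*57 = 1225 - 1*0 = 1225 + 0 = 1225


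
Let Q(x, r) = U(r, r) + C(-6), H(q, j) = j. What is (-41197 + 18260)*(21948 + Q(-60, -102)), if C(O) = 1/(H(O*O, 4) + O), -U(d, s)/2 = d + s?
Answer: -1025536207/2 ≈ -5.1277e+8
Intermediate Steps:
U(d, s) = -2*d - 2*s (U(d, s) = -2*(d + s) = -2*d - 2*s)
C(O) = 1/(4 + O)
Q(x, r) = -½ - 4*r (Q(x, r) = (-2*r - 2*r) + 1/(4 - 6) = -4*r + 1/(-2) = -4*r - ½ = -½ - 4*r)
(-41197 + 18260)*(21948 + Q(-60, -102)) = (-41197 + 18260)*(21948 + (-½ - 4*(-102))) = -22937*(21948 + (-½ + 408)) = -22937*(21948 + 815/2) = -22937*44711/2 = -1025536207/2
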